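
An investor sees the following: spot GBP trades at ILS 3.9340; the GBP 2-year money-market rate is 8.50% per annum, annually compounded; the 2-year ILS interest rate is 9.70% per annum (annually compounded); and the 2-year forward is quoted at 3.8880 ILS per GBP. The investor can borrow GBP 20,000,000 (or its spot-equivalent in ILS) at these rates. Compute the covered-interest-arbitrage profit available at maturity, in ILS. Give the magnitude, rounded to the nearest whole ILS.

ILS 3,143,204

T = 2 years.
Route A — deposit GBP, sell forward: 20,000,000 × 1.177225 × 3.8880 = ILS 91,541,016.00.
Route B — convert at spot, deposit ILS: 20,000,000 × 3.9340 × 1.203409 = ILS 94,684,220.12.
The quoted forward undervalues GBP, so borrow GBP, convert to ILS at spot, deposit the ILS at 9.70%, and buy GBP forward at 3.8880 to cover the loan.
The gap between the two covered legs is ILS 3,143,204.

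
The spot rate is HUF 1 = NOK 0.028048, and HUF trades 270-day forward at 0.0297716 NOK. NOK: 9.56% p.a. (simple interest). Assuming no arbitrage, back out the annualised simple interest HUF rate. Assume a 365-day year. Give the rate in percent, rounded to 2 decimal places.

1.18%

T = 270/365 years.
CIP gives F = S · g_NOK/g_HUF, so g_NOK/g_HUF = 0.0297716/0.028048 = 1.0614518.
NOK growth factor: 1 + 0.0956×270/365 = 1.0707178.
So the HUF growth factor = 1.0087296.
(1.0087296 − 1)/T = 0.011801, i.e. 1.18%.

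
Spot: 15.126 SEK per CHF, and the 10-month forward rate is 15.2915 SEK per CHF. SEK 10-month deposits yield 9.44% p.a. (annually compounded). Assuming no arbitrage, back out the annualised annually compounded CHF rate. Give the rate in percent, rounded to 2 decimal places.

8.02%

T = 10/12 years.
F/S = 15.2915/15.126 = 1.0109414 = (growth of SEK) / (growth of CHF).
SEK growth factor: (1 + 0.0944)^(10/12) = 1.0780694.
So the CHF growth factor = 1.0664015.
Annualise: 1.0664015^(12/10) − 1 = 0.080202 = 8.02%.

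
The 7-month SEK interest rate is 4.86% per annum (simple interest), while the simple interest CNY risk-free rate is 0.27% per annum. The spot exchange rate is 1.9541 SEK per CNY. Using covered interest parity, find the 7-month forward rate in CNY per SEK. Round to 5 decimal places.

T = 7/12 years.
SEK accumulates by 1 + 0.0486×7/12 = 1.028350.
CNY accumulates by 1 + 0.0027×7/12 = 1.001575.
Forward (SEK per CNY) = 1.9541 × 1.028350 / 1.001575 = 2.006339.
Invert for CNY per SEK: 1 / 2.006339 = 0.49842.

0.49842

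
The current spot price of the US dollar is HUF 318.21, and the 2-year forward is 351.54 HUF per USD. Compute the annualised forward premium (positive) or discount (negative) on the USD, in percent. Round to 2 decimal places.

T = 2 years.
(F − S)/S = (351.54 − 318.21)/318.21 = 0.1047422.
×(1/T) gives 5.24% p.a.

+5.24%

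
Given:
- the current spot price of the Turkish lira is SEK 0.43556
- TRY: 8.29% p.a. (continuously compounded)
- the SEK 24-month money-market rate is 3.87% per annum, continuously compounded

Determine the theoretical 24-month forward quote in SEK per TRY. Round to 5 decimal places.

0.39871

T = 2 years.
SEK accumulates by e^(0.0387×2) = 1.0804742.
TRY accumulates by e^(0.0829×2) = 1.180337.
Forward (SEK per TRY) = 0.43556 × 1.0804742 / 1.180337 = 0.3987093.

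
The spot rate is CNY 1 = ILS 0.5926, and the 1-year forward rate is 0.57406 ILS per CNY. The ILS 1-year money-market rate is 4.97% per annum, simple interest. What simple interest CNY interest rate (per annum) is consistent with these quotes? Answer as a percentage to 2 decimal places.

T = 1 year.
CIP gives F = S · g_ILS/g_CNY, so g_ILS/g_CNY = 0.57406/0.5926 = 0.9687141.
The ILS side grows by 1 + 0.0497×1 = 1.049700.
That pins the CNY growth at 1.0836014.
(1.0836014 − 1)/T = 0.083601, i.e. 8.36%.

8.36%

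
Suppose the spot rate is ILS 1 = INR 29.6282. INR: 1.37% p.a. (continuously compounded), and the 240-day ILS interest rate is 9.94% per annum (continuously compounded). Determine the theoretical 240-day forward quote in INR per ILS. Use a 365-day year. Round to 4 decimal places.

28.0048

T = 240/365 years.
Growth of 1 INR over T: e^(0.0137×240/365) = 1.00904892.
ILS growth factor: e^(0.0994×240/365) = 1.0675421.
Forward (INR per ILS) = 29.6282 × 1.00904892 / 1.0675421 = 28.004800.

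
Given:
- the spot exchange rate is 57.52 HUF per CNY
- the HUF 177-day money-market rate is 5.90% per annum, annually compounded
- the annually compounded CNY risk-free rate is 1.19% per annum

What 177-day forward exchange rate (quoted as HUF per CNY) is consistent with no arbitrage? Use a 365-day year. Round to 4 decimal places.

T = 177/365 years.
HUF accumulates by (1 + 0.0590)^(177/365) = 1.02818872.
CNY accumulates by (1 + 0.0119)^(177/365) = 1.00575311.
Forward (HUF per CNY) = 57.52 × 1.02818872 / 1.00575311 = 58.803114.

58.8031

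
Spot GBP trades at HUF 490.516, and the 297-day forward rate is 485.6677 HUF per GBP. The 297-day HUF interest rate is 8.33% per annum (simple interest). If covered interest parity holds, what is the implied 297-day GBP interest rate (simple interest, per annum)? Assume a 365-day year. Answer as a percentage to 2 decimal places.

T = 297/365 years.
CIP gives F = S · g_HUF/g_GBP, so g_HUF/g_GBP = 485.6677/490.516 = 0.9901159.
The HUF side grows by 1 + 0.0833×297/365 = 1.0677811.
Hence g_GBP = 1.0784405.
(1.0784405 − 1)/T = 0.096400, i.e. 9.64%.

9.64%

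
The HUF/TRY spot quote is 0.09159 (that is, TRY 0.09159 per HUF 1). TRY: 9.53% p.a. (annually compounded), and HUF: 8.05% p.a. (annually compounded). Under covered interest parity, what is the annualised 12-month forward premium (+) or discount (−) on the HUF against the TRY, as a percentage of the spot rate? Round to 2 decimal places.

+1.37%

T = 1 year.
F = S · g_TRY/g_HUF = 0.09159 × 1.095300/1.080500 = 0.09284454.
Annualised premium = (F − S)/S × (1/T) = (0.09284454 − 0.09159)/0.09159 ÷ 1 = 1.37%.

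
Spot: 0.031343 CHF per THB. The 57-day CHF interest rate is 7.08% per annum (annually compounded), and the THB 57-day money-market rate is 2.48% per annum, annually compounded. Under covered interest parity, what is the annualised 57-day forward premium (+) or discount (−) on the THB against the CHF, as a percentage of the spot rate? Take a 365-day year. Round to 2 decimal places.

+4.41%

T = 57/365 years.
No-arbitrage forward: 0.031343 × 1.0107398 / 1.003833 = 0.031558653 CHF/THB.
Annualised premium = (F − S)/S × (1/T) = (0.031558653 − 0.031343)/0.031343 ÷ (57/365) = 4.41%.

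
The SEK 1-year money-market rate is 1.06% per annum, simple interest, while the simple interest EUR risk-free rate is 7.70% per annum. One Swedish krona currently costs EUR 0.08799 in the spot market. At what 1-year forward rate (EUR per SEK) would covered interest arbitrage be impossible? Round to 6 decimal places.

T = 1 year.
Growth of 1 EUR over T: 1 + 0.0770×1 = 1.077000.
Growth of 1 SEK over T: 1 + 0.0106×1 = 1.010600.
CIP: F = S · (grow EUR)/(grow SEK) = 0.08799 × 1.077000/1.010600 = 0.09377125 EUR per SEK.

0.093771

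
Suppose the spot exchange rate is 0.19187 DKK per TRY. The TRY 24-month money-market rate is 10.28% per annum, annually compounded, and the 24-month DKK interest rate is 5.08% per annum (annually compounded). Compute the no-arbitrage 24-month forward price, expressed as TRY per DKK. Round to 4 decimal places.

T = 2 years.
DKK growth factor: (1 + 0.0508)^2 = 1.1041806.
TRY accumulates by (1 + 0.1028)^2 = 1.2161678.
CIP: F = S · (grow DKK)/(grow TRY) = 0.19187 × 1.1041806/1.2161678 = 0.1742022 DKK per TRY.
Invert for TRY per DKK: 1 / 0.1742022 = 5.7405.

5.7405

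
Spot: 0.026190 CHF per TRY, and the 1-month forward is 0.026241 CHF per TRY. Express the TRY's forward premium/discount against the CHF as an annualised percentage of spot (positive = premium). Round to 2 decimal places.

+2.34%

T = 1/12 years.
TRY trades forward at +0.19473% vs spot over the period.
×(1/T) gives 2.34% p.a.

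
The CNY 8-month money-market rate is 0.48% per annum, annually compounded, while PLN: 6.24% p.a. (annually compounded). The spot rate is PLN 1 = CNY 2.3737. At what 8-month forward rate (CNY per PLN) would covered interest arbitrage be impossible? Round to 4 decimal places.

2.2871

T = 8/12 years.
CNY growth factor: (1 + 0.0048)^(8/12) = 1.0031974.
PLN accumulates by (1 + 0.0624)^(8/12) = 1.0411789.
Forward (CNY per PLN) = 2.3737 × 1.0031974 / 1.0411789 = 2.287109.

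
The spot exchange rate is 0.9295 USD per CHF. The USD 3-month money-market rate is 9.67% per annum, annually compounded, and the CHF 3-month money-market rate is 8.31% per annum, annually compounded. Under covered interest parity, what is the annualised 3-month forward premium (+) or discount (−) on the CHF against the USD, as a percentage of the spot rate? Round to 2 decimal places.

+1.25%

T = 3/12 years.
No-arbitrage forward: 0.9295 × 1.0233447 / 1.0201573 = 0.9324041 USD/CHF.
(F − S)/S ÷ T = (0.9324041 − 0.9295)/0.9295/(3/12) = 0.012497 → 1.25%.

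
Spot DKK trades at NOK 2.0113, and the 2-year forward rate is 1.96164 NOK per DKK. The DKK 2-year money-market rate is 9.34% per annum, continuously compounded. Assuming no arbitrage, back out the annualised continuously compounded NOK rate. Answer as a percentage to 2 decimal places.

8.09%

T = 2 years.
By CIP, F/S equals the NOK-to-DKK growth ratio: 1.96164/2.0113 = 0.9753095.
DKK growth factor: e^(0.0934×2) = 1.2053862.
So the NOK growth factor = 1.1756246.
Take logs: ln 1.1756246 / 2 = 0.080900, so 8.09%.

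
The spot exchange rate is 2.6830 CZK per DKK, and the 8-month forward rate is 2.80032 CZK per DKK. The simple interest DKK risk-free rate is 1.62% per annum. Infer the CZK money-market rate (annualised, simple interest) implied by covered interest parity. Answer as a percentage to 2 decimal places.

T = 8/12 years.
F/S = 2.80032/2.683 = 1.0437272 = (growth of CZK) / (growth of DKK).
DKK growth factor: 1 + 0.0162×8/12 = 1.010800.
That pins the CZK growth at 1.0549995.
(1.0549995 − 1)/T = 0.082499, i.e. 8.25%.

8.25%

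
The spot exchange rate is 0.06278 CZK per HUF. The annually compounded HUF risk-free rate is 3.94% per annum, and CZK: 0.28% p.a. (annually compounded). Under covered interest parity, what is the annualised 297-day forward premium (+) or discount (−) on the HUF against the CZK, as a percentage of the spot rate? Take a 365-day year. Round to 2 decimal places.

T = 297/365 years.
No-arbitrage forward: 0.06278 × 1.0022778 / 1.0319439 = 0.06097521 CZK/HUF.
(F − S)/S ÷ T = (0.06097521 − 0.06278)/0.06278/(297/365) = -0.035330 → -3.53%.

-3.53%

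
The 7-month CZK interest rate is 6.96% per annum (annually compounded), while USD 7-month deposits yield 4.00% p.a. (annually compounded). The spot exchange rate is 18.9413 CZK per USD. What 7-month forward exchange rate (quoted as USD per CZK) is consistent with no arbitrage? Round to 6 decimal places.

0.051937

T = 7/12 years.
CZK growth factor: (1 + 0.0696)^(7/12) = 1.0400299.
USD accumulates by (1 + 0.0400)^(7/12) = 1.0231425.
Forward (CZK per USD) = 18.9413 × 1.0400299 / 1.0231425 = 19.25393.
Invert for USD per CZK: 1 / 19.25393 = 0.051937.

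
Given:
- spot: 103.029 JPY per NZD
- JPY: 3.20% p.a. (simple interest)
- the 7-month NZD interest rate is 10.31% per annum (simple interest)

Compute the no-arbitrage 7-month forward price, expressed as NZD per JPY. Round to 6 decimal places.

0.010101

T = 7/12 years.
JPY accumulates by 1 + 0.0320×7/12 = 1.0186667.
NZD accumulates by 1 + 0.1031×7/12 = 1.0601417.
Forward (JPY per NZD) = 103.029 × 1.0186667 / 1.0601417 = 98.99829.
Quoted the other way: 1/98.99829 = 0.010101 NZD per JPY.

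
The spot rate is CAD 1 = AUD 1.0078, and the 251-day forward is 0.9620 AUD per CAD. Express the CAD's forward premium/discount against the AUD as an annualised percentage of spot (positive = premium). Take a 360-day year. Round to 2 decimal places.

-6.52%

T = 251/360 years.
(F − S)/S = (0.9620 − 1.0078)/1.0078 = -0.0454455.
×(1/T) gives -6.52% p.a.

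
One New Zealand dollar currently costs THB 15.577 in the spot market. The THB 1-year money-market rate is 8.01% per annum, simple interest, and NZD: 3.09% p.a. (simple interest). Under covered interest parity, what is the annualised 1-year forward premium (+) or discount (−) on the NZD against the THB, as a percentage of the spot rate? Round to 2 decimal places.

T = 1 year.
No-arbitrage forward: 15.577 × 1.080100 / 1.030900 = 16.320417 THB/NZD.
(F − S)/S ÷ T = (16.320417 − 15.577)/15.577/1 = 0.047725 → 4.77%.

+4.77%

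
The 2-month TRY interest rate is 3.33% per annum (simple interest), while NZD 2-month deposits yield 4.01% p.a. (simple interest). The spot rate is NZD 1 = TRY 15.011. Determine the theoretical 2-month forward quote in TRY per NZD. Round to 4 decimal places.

T = 2/12 years.
TRY accumulates by 1 + 0.0333×2/12 = 1.005550.
NZD accumulates by 1 + 0.0401×2/12 = 1.00668333.
So F = 15.011 × 1.005550 / 1.00668333 = 14.994101 (TRY/NZD).

14.9941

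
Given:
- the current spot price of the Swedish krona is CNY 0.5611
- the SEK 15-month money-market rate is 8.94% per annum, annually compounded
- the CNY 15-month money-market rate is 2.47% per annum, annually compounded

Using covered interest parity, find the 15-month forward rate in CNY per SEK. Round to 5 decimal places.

0.51976

T = 15/12 years.
CNY accumulates by (1 + 0.0247)^(15/12) = 1.0309697.
Growth of 1 SEK over T: (1 + 0.0894)^(15/12) = 1.1129719.
So F = 0.5611 × 1.0309697 / 1.1129719 = 0.5197589 (CNY/SEK).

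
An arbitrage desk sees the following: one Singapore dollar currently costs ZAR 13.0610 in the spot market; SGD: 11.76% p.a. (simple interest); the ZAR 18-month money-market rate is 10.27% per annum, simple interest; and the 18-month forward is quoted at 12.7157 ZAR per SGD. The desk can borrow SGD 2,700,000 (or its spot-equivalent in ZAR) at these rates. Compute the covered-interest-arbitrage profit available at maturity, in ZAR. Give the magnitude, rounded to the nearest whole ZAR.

T = 18/12 years.
Route A — deposit SGD, sell forward: 2,700,000 × 1.176400 × 12.7157 = ZAR 40,388,623.60.
Route B — convert at spot, deposit ZAR: 2,700,000 × 13.0610 × 1.154050 = ZAR 40,697,227.04.
The quoted forward undervalues SGD, so borrow SGD, convert to ZAR at spot, deposit the ZAR at 10.27%, and buy SGD forward at 12.7157 to cover the loan.
The gap between the two covered legs is ZAR 308,603.

ZAR 308,603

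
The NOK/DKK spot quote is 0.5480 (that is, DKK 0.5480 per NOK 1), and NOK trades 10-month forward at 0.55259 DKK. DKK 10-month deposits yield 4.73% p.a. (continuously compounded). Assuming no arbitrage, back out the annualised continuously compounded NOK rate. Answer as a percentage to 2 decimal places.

T = 10/12 years.
By CIP, F/S equals the DKK-to-NOK growth ratio: 0.55259/0.548 = 1.0083759.
DKK growth factor: e^(0.0473×10/12) = 1.0402038.
That pins the NOK growth at 1.0315635.
r = ln(1.0315635)/(10/12) = 0.037291 → 3.73%.

3.73%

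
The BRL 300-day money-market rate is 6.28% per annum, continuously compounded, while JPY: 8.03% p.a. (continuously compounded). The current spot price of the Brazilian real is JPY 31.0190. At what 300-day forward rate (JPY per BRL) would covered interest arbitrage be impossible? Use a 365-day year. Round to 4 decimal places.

T = 300/365 years.
JPY accumulates by e^(0.0803×300/365) = 1.06822672.
Growth of 1 BRL over T: e^(0.0628×300/365) = 1.05297179.
CIP: F = S · (grow JPY)/(grow BRL) = 31.019 × 1.06822672/1.05297179 = 31.468388 JPY per BRL.

31.4684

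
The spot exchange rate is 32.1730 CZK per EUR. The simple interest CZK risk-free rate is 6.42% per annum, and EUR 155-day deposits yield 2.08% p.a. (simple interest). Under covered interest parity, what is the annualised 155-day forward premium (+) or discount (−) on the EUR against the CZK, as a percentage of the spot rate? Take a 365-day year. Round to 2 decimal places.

T = 155/365 years.
CIP forward (CZK per EUR) = 32.173 × 1.027263/1.0088329 = 32.7607600.
(F − S)/S ÷ T = (32.7607600 − 32.173)/32.173/(155/365) = 0.043020 → 4.30%.

+4.30%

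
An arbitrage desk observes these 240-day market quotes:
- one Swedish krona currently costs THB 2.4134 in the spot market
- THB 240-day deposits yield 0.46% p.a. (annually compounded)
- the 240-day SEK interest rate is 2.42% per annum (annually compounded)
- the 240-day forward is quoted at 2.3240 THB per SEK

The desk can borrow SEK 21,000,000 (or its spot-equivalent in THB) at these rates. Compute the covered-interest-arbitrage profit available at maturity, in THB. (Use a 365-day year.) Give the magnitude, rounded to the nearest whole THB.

THB 1,257,172

T = 240/365 years.
Route A — deposit SEK, sell forward: 21,000,000 × 1.0158470948 × 2.3240 = THB 49,577,401.61.
Route B — convert at spot, deposit THB: 21,000,000 × 2.4134 × 1.00302228 = THB 50,834,573.38.
The quoted forward undervalues SEK, so borrow SEK, convert to THB at spot, deposit the THB at 0.46%, and buy SEK forward at 2.3240 to cover the loan.
Profit = 50,834,573.38 − 49,577,401.61 = THB 1,257,172.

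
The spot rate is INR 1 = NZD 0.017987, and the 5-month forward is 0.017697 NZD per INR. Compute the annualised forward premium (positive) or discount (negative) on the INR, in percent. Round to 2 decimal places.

-3.87%

T = 5/12 years.
(F − S)/S = (0.017697 − 0.017987)/0.017987 = -0.0161228.
Per annum: -0.0161228 / (5/12) = -0.038695 = -3.87%.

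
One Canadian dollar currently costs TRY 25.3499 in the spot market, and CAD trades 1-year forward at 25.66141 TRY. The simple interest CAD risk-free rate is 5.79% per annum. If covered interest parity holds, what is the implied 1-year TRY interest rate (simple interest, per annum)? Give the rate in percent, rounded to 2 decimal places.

T = 1 year.
F/S = 25.66141/25.3499 = 1.0122884 = (growth of TRY) / (growth of CAD).
The CAD side grows by 1 + 0.0579×1 = 1.057900.
Hence g_TRY = 1.0708999.
r = (1.0708999 − 1)/1 = 0.070900 → 7.09%.

7.09%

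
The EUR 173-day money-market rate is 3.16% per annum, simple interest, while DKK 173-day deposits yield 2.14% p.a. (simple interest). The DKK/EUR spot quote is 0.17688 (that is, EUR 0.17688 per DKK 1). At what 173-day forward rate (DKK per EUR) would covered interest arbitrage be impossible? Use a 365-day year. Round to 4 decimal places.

T = 173/365 years.
Growth of 1 EUR over T: 1 + 0.0316×173/365 = 1.0149775.
DKK growth factor: 1 + 0.0214×173/365 = 1.010143.
CIP: F = S · (grow EUR)/(grow DKK) = 0.17688 × 1.0149775/1.010143 = 0.1777265 EUR per DKK.
Invert for DKK per EUR: 1 / 0.1777265 = 5.6266.

5.6266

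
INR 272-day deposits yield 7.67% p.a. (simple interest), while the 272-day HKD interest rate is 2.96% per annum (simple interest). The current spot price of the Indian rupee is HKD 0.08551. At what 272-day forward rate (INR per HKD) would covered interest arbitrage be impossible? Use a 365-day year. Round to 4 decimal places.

12.0961

T = 272/365 years.
HKD accumulates by 1 + 0.0296×272/365 = 1.02205808.
INR accumulates by 1 + 0.0767×272/365 = 1.05715726.
Forward (HKD per INR) = 0.08551 × 1.02205808 / 1.05715726 = 0.082670942.
Quoted the other way: 1/0.082670942 = 12.0961 INR per HKD.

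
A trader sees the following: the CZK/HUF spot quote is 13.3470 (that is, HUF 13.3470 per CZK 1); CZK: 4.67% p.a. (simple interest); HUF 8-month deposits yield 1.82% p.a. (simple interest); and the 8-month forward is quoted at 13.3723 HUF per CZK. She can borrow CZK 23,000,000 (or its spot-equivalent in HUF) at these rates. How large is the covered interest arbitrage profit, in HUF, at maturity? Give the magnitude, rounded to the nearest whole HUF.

HUF 6,432,655

T = 8/12 years.
Route A — deposit CZK, sell forward: 23,000,000 × 1.03113333333 × 13.3723 = HUF 317,138,358.29.
Route B — convert at spot, deposit HUF: 23,000,000 × 13.3470 × 1.01213333333 = HUF 310,705,702.80.
The quoted forward overvalues CZK, so borrow HUF, buy CZK at spot, deposit the CZK at 4.67%, and sell the proceeds forward at 13.3723.
Profit = 317,138,358.29 − 310,705,702.80 = HUF 6,432,655.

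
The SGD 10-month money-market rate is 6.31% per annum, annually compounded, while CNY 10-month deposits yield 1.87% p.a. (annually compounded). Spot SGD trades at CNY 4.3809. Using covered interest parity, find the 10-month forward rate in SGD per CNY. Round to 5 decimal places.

0.23652

T = 10/12 years.
Growth of 1 CNY over T: (1 + 0.0187)^(10/12) = 1.0155592.
SGD growth factor: (1 + 0.0631)^(10/12) = 1.0523134.
So F = 4.3809 × 1.0155592 / 1.0523134 = 4.227888 (CNY/SGD).
Quoted the other way: 1/4.227888 = 0.23652 SGD per CNY.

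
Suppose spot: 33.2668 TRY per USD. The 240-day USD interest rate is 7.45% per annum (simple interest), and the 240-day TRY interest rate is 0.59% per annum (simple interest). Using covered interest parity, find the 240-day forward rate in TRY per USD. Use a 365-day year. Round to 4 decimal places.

31.8363

T = 240/365 years.
TRY growth factor: 1 + 0.0059×240/365 = 1.00387945.
Growth of 1 USD over T: 1 + 0.0745×240/365 = 1.0489863.
Forward (TRY per USD) = 33.2668 × 1.00387945 / 1.0489863 = 31.836314.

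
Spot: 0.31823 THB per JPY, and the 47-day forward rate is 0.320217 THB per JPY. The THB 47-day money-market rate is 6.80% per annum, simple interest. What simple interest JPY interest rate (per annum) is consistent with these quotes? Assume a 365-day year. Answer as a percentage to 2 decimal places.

T = 47/365 years.
By CIP, F/S equals the THB-to-JPY growth ratio: 0.320217/0.31823 = 1.0062439.
The THB side grows by 1 + 0.0680×47/365 = 1.0087562.
That pins the JPY growth at 1.0024967.
r = (1.0024967 − 1)/(47/365) = 0.019389 → 1.94%.

1.94%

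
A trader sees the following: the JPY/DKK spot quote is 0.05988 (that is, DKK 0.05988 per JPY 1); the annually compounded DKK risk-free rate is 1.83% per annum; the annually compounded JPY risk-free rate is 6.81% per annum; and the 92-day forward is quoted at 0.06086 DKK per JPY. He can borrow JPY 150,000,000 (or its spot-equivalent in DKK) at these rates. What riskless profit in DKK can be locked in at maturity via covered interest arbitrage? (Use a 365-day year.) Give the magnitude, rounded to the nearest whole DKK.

T = 92/365 years.
Invest the JPY and cover forward: 150,000,000 × 1.016744356 × 0.06086 = DKK 9,281,859.23.
Convert at spot and invest in DKK: 150,000,000 × 0.05988 × 1.004581368 = DKK 9,023,149.85.
The quoted forward overvalues JPY, so borrow DKK, buy JPY at spot, deposit the JPY at 6.81%, and sell the proceeds forward at 0.06086.
Profit = 9,281,859.23 − 9,023,149.85 = DKK 258,709.

DKK 258,709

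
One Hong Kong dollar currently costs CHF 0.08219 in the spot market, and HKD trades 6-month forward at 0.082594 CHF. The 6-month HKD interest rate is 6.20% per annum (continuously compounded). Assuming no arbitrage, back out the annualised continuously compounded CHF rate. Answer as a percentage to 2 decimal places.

7.18%

T = 6/12 years.
By CIP, F/S equals the CHF-to-HKD growth ratio: 0.082594/0.08219 = 1.0049154.
The HKD side grows by e^(0.0620×6/12) = 1.0314855.
That pins the CHF growth at 1.0365557.
r = ln(1.0365557)/(6/12) = 0.071807 → 7.18%.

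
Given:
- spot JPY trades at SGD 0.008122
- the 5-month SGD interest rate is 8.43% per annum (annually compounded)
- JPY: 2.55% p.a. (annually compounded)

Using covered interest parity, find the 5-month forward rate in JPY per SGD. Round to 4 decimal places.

120.2951

T = 5/12 years.
Growth of 1 SGD over T: (1 + 0.0843)^(5/12) = 1.034297815.
JPY growth factor: (1 + 0.0255)^(5/12) = 1.010547023.
So F = 0.008122 × 1.034297815 / 1.010547023 = 0.00831289061 (SGD/JPY).
Invert for JPY per SGD: 1 / 0.00831289061 = 120.2951.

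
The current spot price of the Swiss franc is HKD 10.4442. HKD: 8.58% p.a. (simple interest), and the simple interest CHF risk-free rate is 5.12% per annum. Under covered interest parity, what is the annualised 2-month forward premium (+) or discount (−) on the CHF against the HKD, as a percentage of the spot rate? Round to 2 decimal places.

T = 2/12 years.
CIP forward (HKD per CHF) = 10.4442 × 1.014300/1.0085333 = 10.5039190.
Annualised premium = (F − S)/S × (1/T) = (10.5039190 − 10.4442)/10.4442 ÷ (2/12) = 3.43%.

+3.43%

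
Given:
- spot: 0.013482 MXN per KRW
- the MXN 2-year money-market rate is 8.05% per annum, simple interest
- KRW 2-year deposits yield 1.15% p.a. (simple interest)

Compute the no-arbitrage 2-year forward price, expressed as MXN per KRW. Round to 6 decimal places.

0.015301

T = 2 years.
MXN growth factor: 1 + 0.0805×2 = 1.161000.
KRW accumulates by 1 + 0.0115×2 = 1.023000.
So F = 0.013482 × 1.161000 / 1.023000 = 0.01530069 (MXN/KRW).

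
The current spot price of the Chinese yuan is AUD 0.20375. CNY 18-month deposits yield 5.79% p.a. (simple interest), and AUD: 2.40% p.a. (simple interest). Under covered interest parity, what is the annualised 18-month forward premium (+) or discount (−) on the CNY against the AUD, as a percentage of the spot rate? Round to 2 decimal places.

T = 18/12 years.
F = S · g_AUD/g_CNY = 0.20375 × 1.036000/1.086850 = 0.19421723.
Annualised premium = (F − S)/S × (1/T) = (0.19421723 − 0.20375)/0.20375 ÷ (18/12) = -3.12%.

-3.12%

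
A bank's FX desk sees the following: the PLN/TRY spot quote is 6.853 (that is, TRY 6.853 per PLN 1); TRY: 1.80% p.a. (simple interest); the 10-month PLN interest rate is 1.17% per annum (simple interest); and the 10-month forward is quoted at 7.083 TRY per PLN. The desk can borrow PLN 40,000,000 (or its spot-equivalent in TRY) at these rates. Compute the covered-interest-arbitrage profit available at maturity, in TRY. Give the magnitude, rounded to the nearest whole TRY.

T = 10/12 years.
Keep in PLN, deliver into the forward: 40,000,000·1.009750·7.083 = TRY 286,082,370.00.
Swap to TRY now, deposit: 40,000,000·6.853·1.015000 = TRY 278,231,800.00.
The quoted forward overvalues PLN, so borrow TRY, buy PLN at spot, deposit the PLN at 1.17%, and sell the proceeds forward at 7.083.
Arbitrage profit = |286,082,370.00 − 278,231,800.00| = TRY 7,850,570.

TRY 7,850,570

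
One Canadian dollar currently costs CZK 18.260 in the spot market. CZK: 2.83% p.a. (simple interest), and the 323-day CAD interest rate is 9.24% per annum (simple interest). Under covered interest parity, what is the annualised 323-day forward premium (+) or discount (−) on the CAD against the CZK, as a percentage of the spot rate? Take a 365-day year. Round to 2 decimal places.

-5.93%

T = 323/365 years.
No-arbitrage forward: 18.26 × 1.0250436 / 1.0817677 = 17.302510 CZK/CAD.
(F − S)/S ÷ T = (17.302510 − 18.26)/18.26/(323/365) = -0.059255 → -5.93%.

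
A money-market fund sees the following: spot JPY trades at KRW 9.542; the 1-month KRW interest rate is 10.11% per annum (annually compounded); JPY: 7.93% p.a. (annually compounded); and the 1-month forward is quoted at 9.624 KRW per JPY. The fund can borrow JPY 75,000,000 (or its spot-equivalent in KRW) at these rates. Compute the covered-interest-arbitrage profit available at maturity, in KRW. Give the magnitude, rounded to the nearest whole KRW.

KRW 4,988,055

T = 1/12 years.
Invest the JPY and cover forward: 75,000,000 × 1.00637965409 × 9.624 = KRW 726,404,834.32.
Convert at spot and invest in KRW: 75,000,000 × 9.542 × 1.0080580998 = KRW 721,416,779.12.
The quoted forward overvalues JPY, so borrow KRW, buy JPY at spot, deposit the JPY at 7.93%, and sell the proceeds forward at 9.624.
The gap between the two covered legs is KRW 4,988,055.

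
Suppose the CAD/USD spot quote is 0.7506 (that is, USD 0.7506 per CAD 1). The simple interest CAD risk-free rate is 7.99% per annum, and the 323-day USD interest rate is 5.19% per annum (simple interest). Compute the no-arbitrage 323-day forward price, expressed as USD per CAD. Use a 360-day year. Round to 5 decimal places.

T = 323/360 years.
USD growth factor: 1 + 0.0519×323/360 = 1.0465658.
Growth of 1 CAD over T: 1 + 0.0799×323/360 = 1.0716881.
So F = 0.7506 × 1.0465658 / 1.0716881 = 0.7330046 (USD/CAD).

0.73300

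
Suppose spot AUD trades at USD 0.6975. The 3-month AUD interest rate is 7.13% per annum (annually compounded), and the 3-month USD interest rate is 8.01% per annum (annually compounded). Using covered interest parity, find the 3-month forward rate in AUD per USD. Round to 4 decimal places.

1.4308

T = 3/12 years.
USD accumulates by (1 + 0.0801)^(3/12) = 1.0194501.
Growth of 1 AUD over T: (1 + 0.0713)^(3/12) = 1.0173673.
So F = 0.6975 × 1.0194501 / 1.0173673 = 0.6989280 (USD/AUD).
Quoted the other way: 1/0.6989280 = 1.4308 AUD per USD.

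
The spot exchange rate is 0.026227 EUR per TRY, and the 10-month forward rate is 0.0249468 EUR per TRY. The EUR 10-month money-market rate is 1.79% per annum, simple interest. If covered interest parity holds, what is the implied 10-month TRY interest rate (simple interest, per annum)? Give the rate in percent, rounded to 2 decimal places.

8.04%

T = 10/12 years.
CIP gives F = S · g_EUR/g_TRY, so g_EUR/g_TRY = 0.0249468/0.026227 = 0.9511877.
The EUR side grows by 1 + 0.0179×10/12 = 1.0149167.
That pins the TRY growth at 1.0669994.
(1.0669994 − 1)/T = 0.080399, i.e. 8.04%.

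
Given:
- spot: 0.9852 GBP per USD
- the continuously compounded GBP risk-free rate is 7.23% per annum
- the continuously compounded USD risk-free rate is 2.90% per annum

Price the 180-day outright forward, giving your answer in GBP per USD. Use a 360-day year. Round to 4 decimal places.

T = 180/360 years.
GBP growth factor: e^(0.0723×180/360) = 1.0368114.
USD growth factor: e^(0.0290×180/360) = 1.0146056.
CIP: F = S · (grow GBP)/(grow USD) = 0.9852 × 1.0368114/1.0146056 = 1.006762 GBP per USD.

1.0068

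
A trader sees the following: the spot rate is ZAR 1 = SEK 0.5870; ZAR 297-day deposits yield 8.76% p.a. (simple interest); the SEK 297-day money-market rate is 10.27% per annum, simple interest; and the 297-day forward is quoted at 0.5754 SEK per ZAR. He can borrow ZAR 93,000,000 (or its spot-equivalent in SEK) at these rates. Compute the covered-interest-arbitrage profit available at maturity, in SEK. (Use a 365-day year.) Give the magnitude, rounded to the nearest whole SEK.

T = 297/365 years.
Invest the ZAR and cover forward: 93,000,000 × 1.071280 × 0.5754 = SEK 57,326,549.62.
Convert at spot and invest in SEK: 93,000,000 × 0.5870 × 1.0835668493 = SEK 59,152,997.87.
The quoted forward undervalues ZAR, so borrow ZAR, convert to SEK at spot, deposit the SEK at 10.27%, and buy ZAR forward at 0.5754 to cover the loan.
Arbitrage profit = |57,326,549.62 − 59,152,997.87| = SEK 1,826,448.

SEK 1,826,448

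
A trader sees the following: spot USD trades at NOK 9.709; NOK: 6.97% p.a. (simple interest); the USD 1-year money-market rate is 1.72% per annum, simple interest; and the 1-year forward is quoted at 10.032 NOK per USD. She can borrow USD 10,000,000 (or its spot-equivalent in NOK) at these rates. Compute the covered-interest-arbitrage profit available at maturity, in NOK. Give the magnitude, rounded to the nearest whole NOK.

NOK 1,811,669

T = 1 year.
Invest the USD and cover forward: 10,000,000 × 1.017200 × 10.032 = NOK 102,045,504.00.
Convert at spot and invest in NOK: 10,000,000 × 9.709 × 1.069700 = NOK 103,857,173.00.
The quoted forward undervalues USD, so borrow USD, convert to NOK at spot, deposit the NOK at 6.97%, and buy USD forward at 10.032 to cover the loan.
Arbitrage profit = |102,045,504.00 − 103,857,173.00| = NOK 1,811,669.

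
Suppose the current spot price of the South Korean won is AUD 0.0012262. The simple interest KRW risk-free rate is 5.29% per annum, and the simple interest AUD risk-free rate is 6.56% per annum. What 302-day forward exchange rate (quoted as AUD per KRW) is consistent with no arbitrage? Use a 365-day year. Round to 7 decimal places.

0.0012385

T = 302/365 years.
Growth of 1 AUD over T: 1 + 0.0656×302/365 = 1.0542773.
Growth of 1 KRW over T: 1 + 0.0529×302/365 = 1.0437693.
CIP: F = S · (grow AUD)/(grow KRW) = 0.0012262 × 1.0542773/1.0437693 = 0.001238545 AUD per KRW.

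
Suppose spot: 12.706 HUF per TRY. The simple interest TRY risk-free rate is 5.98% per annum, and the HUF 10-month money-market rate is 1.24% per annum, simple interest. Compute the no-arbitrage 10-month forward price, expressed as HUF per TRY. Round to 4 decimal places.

12.2279

T = 10/12 years.
HUF accumulates by 1 + 0.0124×10/12 = 1.01033333.
TRY growth factor: 1 + 0.0598×10/12 = 1.04983333.
Forward (HUF per TRY) = 12.706 × 1.01033333 / 1.04983333 = 12.227936.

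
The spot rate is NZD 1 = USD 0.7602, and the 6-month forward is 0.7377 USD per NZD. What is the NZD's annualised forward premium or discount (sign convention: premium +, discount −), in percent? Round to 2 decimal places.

-5.92%

T = 6/12 years.
(F − S)/S = (0.7377 − 0.7602)/0.7602 = -0.0295975.
Annualise by dividing by T: -0.0295975 / (6/12) = -0.059195 → -5.92%.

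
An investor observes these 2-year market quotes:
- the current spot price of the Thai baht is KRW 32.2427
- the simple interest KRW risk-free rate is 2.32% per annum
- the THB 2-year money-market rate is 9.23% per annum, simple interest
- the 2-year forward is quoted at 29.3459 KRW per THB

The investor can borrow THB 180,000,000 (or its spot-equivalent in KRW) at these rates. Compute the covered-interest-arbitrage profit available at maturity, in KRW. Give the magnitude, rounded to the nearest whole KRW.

T = 2 years.
Route A — deposit THB, sell forward: 180,000,000 × 1.184600 × 29.3459 = KRW 6,257,367,565.20.
Route B — convert at spot, deposit KRW: 180,000,000 × 32.2427 × 1.046400 = KRW 6,072,977,030.40.
The quoted forward overvalues THB, so borrow KRW, buy THB at spot, deposit the THB at 9.23%, and sell the proceeds forward at 29.3459.
Arbitrage profit = |6,257,367,565.20 − 6,072,977,030.40| = KRW 184,390,535.

KRW 184,390,535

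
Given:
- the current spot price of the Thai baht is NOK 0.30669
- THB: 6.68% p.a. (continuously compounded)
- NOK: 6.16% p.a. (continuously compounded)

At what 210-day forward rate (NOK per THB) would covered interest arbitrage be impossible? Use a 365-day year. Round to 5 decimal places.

T = 210/365 years.
NOK growth factor: e^(0.0616×210/365) = 1.0360766.
THB accumulates by e^(0.0668×210/365) = 1.039181.
So F = 0.30669 × 1.0360766 / 1.039181 = 0.3057738 (NOK/THB).

0.30577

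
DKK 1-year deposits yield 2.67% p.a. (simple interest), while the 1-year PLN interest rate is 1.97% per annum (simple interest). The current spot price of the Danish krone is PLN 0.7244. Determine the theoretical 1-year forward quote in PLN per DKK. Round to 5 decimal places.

T = 1 year.
Growth of 1 PLN over T: 1 + 0.0197×1 = 1.019700.
DKK accumulates by 1 + 0.0267×1 = 1.026700.
So F = 0.7244 × 1.019700 / 1.026700 = 0.7194611 (PLN/DKK).

0.71946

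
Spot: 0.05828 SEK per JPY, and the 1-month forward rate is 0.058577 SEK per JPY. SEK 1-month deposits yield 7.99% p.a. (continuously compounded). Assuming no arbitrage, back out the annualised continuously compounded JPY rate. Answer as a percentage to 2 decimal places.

1.89%

T = 1/12 years.
CIP gives F = S · g_SEK/g_JPY, so g_SEK/g_JPY = 0.058577/0.05828 = 1.0050961.
The SEK side grows by e^(0.0799×1/12) = 1.0066805.
Hence g_JPY = 1.0015764.
Take logs: ln 1.0015764 / (1/12) = 0.018902, so 1.89%.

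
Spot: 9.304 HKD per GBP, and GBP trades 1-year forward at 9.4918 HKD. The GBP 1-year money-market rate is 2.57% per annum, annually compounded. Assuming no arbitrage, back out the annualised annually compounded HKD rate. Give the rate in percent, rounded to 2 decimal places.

T = 1 year.
F/S = 9.4918/9.304 = 1.0201849 = (growth of HKD) / (growth of GBP).
GBP growth factor: (1 + 0.0257)^1 = 1.025700.
So the HKD growth factor = 1.0464037.
Annualise: 1.0464037^(1/1) − 1 = 0.046404 = 4.64%.

4.64%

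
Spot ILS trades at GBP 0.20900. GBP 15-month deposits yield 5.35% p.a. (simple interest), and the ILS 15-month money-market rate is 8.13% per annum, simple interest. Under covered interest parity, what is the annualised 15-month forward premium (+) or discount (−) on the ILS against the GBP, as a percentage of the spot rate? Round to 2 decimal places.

-2.52%

T = 15/12 years.
CIP forward (GBP per ILS) = 0.209 × 1.066875/1.101625 = 0.20240724.
Annualised premium = (F − S)/S × (1/T) = (0.20240724 − 0.209)/0.209 ÷ (15/12) = -2.52%.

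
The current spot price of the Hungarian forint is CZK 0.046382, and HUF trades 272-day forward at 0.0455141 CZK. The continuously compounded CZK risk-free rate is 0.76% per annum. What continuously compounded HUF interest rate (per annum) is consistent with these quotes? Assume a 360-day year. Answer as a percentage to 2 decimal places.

T = 272/360 years.
CIP gives F = S · g_CZK/g_HUF, so g_CZK/g_HUF = 0.0455141/0.046382 = 0.9812880.
CZK growth factor: e^(0.0076×272/360) = 1.0057587.
Hence g_HUF = 1.0249373.
Take logs: ln 1.0249373 / (272/360) = 0.032600, so 3.26%.

3.26%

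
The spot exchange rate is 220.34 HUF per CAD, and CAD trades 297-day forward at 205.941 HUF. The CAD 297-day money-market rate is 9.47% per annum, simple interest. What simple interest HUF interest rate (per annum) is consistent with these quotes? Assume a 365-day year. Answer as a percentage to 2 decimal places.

T = 297/365 years.
CIP gives F = S · g_HUF/g_CAD, so g_HUF/g_CAD = 205.941/220.34 = 0.9346510.
CAD growth factor: 1 + 0.0947×297/365 = 1.0770573.
Hence g_HUF = 1.0066727.
(1.0066727 − 1)/T = 0.008200, i.e. 0.82%.

0.82%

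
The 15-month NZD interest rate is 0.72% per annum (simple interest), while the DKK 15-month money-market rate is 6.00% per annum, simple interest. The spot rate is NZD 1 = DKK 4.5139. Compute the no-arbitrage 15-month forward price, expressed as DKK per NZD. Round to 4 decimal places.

4.8092

T = 15/12 years.
Growth of 1 DKK over T: 1 + 0.0600×15/12 = 1.075000.
NZD accumulates by 1 + 0.0072×15/12 = 1.009000.
So F = 4.5139 × 1.075000 / 1.009000 = 4.809160 (DKK/NZD).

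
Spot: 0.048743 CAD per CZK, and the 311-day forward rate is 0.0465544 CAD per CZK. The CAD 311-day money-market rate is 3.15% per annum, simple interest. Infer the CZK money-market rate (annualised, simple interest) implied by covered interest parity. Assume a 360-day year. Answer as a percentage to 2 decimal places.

T = 311/360 years.
By CIP, F/S equals the CAD-to-CZK growth ratio: 0.0465544/0.048743 = 0.9550992.
The CAD side grows by 1 + 0.0315×311/360 = 1.0272125.
So the CZK growth factor = 1.0755035.
(1.0755035 − 1)/T = 0.087400, i.e. 8.74%.

8.74%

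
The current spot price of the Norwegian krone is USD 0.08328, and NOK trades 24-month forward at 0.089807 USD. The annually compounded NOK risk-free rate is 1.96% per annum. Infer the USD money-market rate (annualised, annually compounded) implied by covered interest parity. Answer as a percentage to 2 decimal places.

T = 2 years.
F/S = 0.089807/0.08328 = 1.0783742 = (growth of USD) / (growth of NOK).
The NOK side grows by (1 + 0.0196)^2 = 1.0395842.
Hence g_USD = 1.1210608.
r = 1.1210608^(1/2) − 1 = 0.058802 → 5.88%.

5.88%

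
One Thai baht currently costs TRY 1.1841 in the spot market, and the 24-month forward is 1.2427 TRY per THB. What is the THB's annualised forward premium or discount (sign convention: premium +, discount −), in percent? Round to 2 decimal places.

+2.47%

T = 2 years.
Period premium: (1.2427 − 1.1841)/1.1841 = 0.0494891.
Annualise by dividing by T: 0.0494891 / 2 = 0.024745 → 2.47%.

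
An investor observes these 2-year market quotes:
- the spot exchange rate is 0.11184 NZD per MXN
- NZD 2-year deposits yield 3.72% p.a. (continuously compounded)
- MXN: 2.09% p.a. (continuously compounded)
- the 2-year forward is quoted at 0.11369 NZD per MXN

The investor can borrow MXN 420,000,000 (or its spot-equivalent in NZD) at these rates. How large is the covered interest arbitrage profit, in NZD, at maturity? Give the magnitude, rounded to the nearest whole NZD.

NZD 812,823

T = 2 years.
Route A — deposit MXN, sell forward: 420,000,000 × 1.0426859207 × 0.11369 = NZD 49,788,044.18.
Route B — convert at spot, deposit NZD: 420,000,000 × 0.11184 × 1.0772376144 = NZD 50,600,867.01.
The quoted forward undervalues MXN, so borrow MXN, convert to NZD at spot, deposit the NZD at 3.72%, and buy MXN forward at 0.11369 to cover the loan.
Profit = 50,600,867.01 − 49,788,044.18 = NZD 812,823.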